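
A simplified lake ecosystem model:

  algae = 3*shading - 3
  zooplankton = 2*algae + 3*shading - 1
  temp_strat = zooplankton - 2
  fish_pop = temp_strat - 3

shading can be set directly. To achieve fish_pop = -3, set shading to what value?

Substituting into the zooplankton equation gives zooplankton = 9*shading - 7.
So temp_strat = 9*shading - 9.
So fish_pop = 9*shading - 12.
Solve 9*shading - 12 = -3: shading = (-3 + 12) / 9 = 1.

shading = 1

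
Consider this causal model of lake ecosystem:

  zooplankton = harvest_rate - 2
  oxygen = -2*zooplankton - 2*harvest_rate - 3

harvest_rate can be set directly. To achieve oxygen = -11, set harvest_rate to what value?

harvest_rate = 3

Substituting into the oxygen equation gives oxygen = -4*harvest_rate + 1.
Solve -4*harvest_rate + 1 = -11: harvest_rate = (-11 - 1) / -4 = 3.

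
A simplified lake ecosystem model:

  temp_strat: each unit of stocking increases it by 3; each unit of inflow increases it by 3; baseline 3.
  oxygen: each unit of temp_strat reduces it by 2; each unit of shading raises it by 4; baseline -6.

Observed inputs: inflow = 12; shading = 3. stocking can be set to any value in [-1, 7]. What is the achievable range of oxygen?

-114 to -66

Substituting into the temp_strat equation gives temp_strat = 3*stocking + 39.
This gives oxygen = -6*stocking - 72.
Linear in stocking, so extremes are at the endpoints: stocking = -1 gives oxygen = -66; stocking = 7 gives oxygen = -114.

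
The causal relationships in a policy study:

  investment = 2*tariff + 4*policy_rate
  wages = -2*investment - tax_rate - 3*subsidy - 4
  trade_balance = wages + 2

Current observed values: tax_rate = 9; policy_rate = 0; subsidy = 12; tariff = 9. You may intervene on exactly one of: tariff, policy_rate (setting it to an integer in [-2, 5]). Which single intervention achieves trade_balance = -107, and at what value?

set policy_rate = 3

Intervening on tariff: trade_balance = -4*tariff - 47. Reaching -107 requires tariff = 15, outside [-2, 5].
Intervening on policy_rate: with other inputs at their observed values, trade_balance = -8*policy_rate - 83. Solving for -107 gives policy_rate = 3, within [-2, 5].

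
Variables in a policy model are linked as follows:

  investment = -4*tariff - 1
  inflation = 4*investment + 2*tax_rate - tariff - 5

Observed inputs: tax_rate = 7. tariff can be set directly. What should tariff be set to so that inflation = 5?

tariff = 0

Substituting into the inflation equation gives inflation = -17*tariff + 5.
Solve -17*tariff + 5 = 5: tariff = (5 - 5) / -17 = 0.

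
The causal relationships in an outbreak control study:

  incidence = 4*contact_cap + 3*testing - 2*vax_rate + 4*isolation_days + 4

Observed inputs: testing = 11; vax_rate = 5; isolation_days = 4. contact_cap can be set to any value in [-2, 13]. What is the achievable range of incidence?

35 to 95

Substituting into the incidence equation gives incidence = 4*contact_cap + 43.
Linear in contact_cap, so extremes are at the endpoints: contact_cap = -2 gives incidence = 35; contact_cap = 13 gives incidence = 95.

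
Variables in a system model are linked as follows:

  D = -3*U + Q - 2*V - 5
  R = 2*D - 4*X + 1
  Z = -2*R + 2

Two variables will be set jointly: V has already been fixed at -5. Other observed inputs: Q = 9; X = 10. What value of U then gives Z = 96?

With V held at -5:
Substituting into the D equation gives D = -3*U + 14.
Substituting into the R equation gives R = -6*U - 11.
So Z = 12*U + 24.
Solve 12*U + 24 = 96: U = (96 - 24) / 12 = 6.

U = 6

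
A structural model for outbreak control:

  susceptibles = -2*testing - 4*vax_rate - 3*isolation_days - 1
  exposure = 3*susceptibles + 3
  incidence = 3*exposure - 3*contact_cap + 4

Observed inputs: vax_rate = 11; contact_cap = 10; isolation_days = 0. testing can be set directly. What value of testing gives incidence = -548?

Substituting into the susceptibles equation gives susceptibles = -2*testing - 45.
Substituting into the exposure equation gives exposure = -6*testing - 132.
Substituting into the incidence equation gives incidence = -18*testing - 422.
Solve -18*testing - 422 = -548: testing = (-548 + 422) / -18 = 7.

testing = 7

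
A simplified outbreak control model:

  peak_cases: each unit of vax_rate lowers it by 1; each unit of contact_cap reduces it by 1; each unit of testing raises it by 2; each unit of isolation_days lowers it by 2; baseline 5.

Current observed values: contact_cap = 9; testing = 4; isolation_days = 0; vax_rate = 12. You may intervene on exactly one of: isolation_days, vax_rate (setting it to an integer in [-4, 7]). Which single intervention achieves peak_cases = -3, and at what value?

set vax_rate = 7

Intervening on isolation_days: peak_cases = -2*isolation_days - 8. Reaching -3 requires isolation_days = -5/2, not an integer.
Intervening on vax_rate: with other inputs at their observed values, peak_cases = -vax_rate + 4. Solving for -3 gives vax_rate = 7, within [-4, 7].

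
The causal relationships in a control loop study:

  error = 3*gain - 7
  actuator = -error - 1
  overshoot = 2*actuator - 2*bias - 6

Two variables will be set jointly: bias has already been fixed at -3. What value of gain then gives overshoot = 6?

gain = 1

With bias held at -3:
Substituting into the actuator equation gives actuator = -3*gain + 6.
Substituting into the overshoot equation gives overshoot = -6*gain + 12.
Solve -6*gain + 12 = 6: gain = (6 - 12) / -6 = 1.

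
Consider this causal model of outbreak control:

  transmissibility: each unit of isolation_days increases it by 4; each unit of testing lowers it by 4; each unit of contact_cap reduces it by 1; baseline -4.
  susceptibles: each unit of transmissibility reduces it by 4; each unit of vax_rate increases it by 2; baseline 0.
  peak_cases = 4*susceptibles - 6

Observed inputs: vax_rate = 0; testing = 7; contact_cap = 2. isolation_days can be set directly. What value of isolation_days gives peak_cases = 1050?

isolation_days = -8

Substituting into the transmissibility equation gives transmissibility = 4*isolation_days - 34.
Substituting into the susceptibles equation gives susceptibles = -16*isolation_days + 136.
Substituting into the peak_cases equation gives peak_cases = -64*isolation_days + 538.
Solve -64*isolation_days + 538 = 1050: isolation_days = (1050 - 538) / -64 = -8.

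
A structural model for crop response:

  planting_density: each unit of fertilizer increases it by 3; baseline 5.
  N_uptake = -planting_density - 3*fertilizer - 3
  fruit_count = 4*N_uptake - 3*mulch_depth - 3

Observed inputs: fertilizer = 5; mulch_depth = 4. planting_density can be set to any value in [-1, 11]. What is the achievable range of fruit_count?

-131 to -83

Intervening on planting_density fixes its value directly, overriding its dependence on fertilizer.
Substituting into the N_uptake equation gives N_uptake = -planting_density - 18.
Substituting into the fruit_count equation gives fruit_count = -4*planting_density - 87.
Linear in planting_density, so extremes are at the endpoints: planting_density = -1 gives fruit_count = -83; planting_density = 11 gives fruit_count = -131.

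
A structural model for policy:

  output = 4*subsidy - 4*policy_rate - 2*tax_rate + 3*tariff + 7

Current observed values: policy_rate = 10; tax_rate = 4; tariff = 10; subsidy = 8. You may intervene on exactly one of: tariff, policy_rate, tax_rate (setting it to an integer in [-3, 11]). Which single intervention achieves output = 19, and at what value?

set tax_rate = 5

Intervening on tariff: output = 3*tariff - 9. Reaching 19 requires tariff = 28/3, not an integer.
Intervening on policy_rate: output = -4*policy_rate + 61. Reaching 19 requires policy_rate = 21/2, not an integer.
Intervening on tax_rate: with other inputs at their observed values, output = -2*tax_rate + 29. Solving for 19 gives tax_rate = 5, within [-3, 11].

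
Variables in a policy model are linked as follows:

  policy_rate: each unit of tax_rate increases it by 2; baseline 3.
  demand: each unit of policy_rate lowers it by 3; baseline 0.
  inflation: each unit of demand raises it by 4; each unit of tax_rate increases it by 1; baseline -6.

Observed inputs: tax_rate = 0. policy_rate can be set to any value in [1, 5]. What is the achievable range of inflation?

-66 to -18

Intervening on policy_rate fixes its value directly, overriding its dependence on tax_rate.
Substituting into the inflation equation gives inflation = -12*policy_rate - 6.
Linear in policy_rate, so extremes are at the endpoints: policy_rate = 1 gives inflation = -18; policy_rate = 5 gives inflation = -66.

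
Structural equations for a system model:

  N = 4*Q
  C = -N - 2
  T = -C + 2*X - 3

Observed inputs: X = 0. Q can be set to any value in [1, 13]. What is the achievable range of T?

3 to 51

Substituting into the C equation gives C = -4*Q - 2.
This gives T = 4*Q - 1.
Linear in Q, so extremes are at the endpoints: Q = 1 gives T = 3; Q = 13 gives T = 51.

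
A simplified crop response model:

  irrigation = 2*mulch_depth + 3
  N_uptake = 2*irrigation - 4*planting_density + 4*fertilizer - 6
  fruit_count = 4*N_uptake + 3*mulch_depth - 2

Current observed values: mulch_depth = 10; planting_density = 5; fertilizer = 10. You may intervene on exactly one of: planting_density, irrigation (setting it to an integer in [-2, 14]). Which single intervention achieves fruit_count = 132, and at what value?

set irrigation = 6

Intervening on planting_density: fruit_count = -16*planting_density + 348. Reaching 132 requires planting_density = 27/2, not an integer.
Intervening on irrigation: with other inputs at their observed values, fruit_count = 8*irrigation + 84. Solving for 132 gives irrigation = 6, within [-2, 14].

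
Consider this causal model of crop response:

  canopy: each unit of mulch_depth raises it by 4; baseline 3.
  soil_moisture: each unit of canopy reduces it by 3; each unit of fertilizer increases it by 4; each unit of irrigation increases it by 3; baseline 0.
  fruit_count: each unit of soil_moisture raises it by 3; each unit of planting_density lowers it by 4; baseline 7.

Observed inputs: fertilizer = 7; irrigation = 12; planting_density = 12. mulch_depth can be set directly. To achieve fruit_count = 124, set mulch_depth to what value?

Substituting into the soil_moisture equation gives soil_moisture = -12*mulch_depth + 55.
Substituting into the fruit_count equation gives fruit_count = -36*mulch_depth + 124.
Solve -36*mulch_depth + 124 = 124: mulch_depth = (124 - 124) / -36 = 0.

mulch_depth = 0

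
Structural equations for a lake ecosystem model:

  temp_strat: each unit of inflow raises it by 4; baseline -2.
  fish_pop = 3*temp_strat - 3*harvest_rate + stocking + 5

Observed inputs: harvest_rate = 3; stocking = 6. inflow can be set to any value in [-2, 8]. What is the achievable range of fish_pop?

Substituting into the fish_pop equation gives fish_pop = 12*inflow - 4.
Linear in inflow, so extremes are at the endpoints: inflow = -2 gives fish_pop = -28; inflow = 8 gives fish_pop = 92.

-28 to 92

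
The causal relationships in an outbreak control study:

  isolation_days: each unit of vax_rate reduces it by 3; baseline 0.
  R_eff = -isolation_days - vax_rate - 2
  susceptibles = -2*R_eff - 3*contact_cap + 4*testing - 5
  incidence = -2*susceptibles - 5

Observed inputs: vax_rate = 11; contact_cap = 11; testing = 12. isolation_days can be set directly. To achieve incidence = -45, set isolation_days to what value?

isolation_days = -8

Intervening on isolation_days fixes its value directly, overriding its dependence on vax_rate.
Substituting into the R_eff equation gives R_eff = -isolation_days - 13.
Substituting into the susceptibles equation gives susceptibles = 2*isolation_days + 36.
So incidence = -4*isolation_days - 77.
Solve -4*isolation_days - 77 = -45: isolation_days = (-45 + 77) / -4 = -8.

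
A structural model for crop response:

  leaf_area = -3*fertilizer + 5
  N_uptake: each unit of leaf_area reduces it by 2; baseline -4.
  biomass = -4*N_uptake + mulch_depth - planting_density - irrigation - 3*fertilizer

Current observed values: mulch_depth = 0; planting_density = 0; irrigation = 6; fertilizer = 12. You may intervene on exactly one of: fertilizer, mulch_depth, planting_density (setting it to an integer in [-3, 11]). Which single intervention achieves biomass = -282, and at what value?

Intervening on fertilizer: biomass = -27*fertilizer + 50. Reaching -282 requires fertilizer = 332/27, not an integer.
Intervening on mulch_depth: biomass = mulch_depth - 274. Reaching -282 requires mulch_depth = -8, outside [-3, 11].
Intervening on planting_density: with other inputs at their observed values, biomass = -planting_density - 274. Solving for -282 gives planting_density = 8, within [-3, 11].

set planting_density = 8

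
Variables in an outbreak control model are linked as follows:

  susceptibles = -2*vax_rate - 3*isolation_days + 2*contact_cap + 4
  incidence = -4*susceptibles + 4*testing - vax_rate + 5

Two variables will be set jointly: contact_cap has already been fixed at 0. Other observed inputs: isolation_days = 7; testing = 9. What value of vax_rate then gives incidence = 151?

With contact_cap held at 0:
Substituting into the susceptibles equation gives susceptibles = -2*vax_rate - 17.
Substituting into the incidence equation gives incidence = 7*vax_rate + 109.
Solve 7*vax_rate + 109 = 151: vax_rate = (151 - 109) / 7 = 6.

vax_rate = 6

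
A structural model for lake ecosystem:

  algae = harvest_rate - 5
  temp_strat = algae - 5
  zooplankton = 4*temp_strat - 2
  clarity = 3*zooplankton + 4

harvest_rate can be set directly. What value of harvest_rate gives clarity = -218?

Substituting into the temp_strat equation gives temp_strat = harvest_rate - 10.
This gives zooplankton = 4*harvest_rate - 42.
So clarity = 12*harvest_rate - 122.
Solve 12*harvest_rate - 122 = -218: harvest_rate = (-218 + 122) / 12 = -8.

harvest_rate = -8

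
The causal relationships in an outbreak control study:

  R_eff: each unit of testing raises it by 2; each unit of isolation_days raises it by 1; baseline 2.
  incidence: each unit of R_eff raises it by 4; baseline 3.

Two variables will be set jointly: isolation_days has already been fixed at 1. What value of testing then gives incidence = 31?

testing = 2

With isolation_days held at 1:
Substituting into the R_eff equation gives R_eff = 2*testing + 3.
Substituting into the incidence equation gives incidence = 8*testing + 15.
Solve 8*testing + 15 = 31: testing = (31 - 15) / 8 = 2.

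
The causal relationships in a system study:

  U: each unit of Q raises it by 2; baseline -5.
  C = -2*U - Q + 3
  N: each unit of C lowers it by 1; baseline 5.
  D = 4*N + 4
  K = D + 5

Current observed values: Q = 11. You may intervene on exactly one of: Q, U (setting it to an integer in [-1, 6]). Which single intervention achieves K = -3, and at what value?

set Q = 1

Intervening on Q: with other inputs at their observed values, K = 20*Q - 23. Solving for -3 gives Q = 1, within [-1, 6].
Intervening on U: K = 8*U + 61. Reaching -3 requires U = -8, outside [-1, 6].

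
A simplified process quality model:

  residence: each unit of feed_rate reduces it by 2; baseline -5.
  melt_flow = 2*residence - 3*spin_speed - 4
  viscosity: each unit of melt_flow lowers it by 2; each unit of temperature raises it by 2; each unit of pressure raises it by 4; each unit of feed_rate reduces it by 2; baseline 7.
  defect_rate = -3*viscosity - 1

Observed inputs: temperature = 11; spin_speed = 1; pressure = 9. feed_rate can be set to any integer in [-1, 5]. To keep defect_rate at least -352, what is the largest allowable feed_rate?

Substituting into the melt_flow equation gives melt_flow = -4*feed_rate - 17.
viscosity becomes 6*feed_rate + 99.
Substituting into the defect_rate equation gives defect_rate = -18*feed_rate - 298.
Require -18*feed_rate - 298 ≥ -352, so feed_rate ≤ 3.
The largest integer in [-1, 5] satisfying this is 3.

feed_rate = 3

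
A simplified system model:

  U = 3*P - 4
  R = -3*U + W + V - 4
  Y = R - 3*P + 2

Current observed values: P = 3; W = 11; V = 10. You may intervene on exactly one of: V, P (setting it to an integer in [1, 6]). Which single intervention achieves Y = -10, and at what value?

Intervening on V: with other inputs at their observed values, Y = V - 15. Solving for -10 gives V = 5, within [1, 6].
Intervening on P: Y = -12*P + 31. Reaching -10 requires P = 41/12, not an integer.

set V = 5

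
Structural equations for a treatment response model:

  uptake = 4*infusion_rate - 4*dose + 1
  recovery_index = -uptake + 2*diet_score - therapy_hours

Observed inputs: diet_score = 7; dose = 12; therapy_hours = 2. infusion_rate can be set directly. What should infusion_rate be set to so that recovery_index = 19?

Substituting into the uptake equation gives uptake = 4*infusion_rate - 47.
Substituting into the recovery_index equation gives recovery_index = -4*infusion_rate + 59.
Solve -4*infusion_rate + 59 = 19: infusion_rate = (19 - 59) / -4 = 10.

infusion_rate = 10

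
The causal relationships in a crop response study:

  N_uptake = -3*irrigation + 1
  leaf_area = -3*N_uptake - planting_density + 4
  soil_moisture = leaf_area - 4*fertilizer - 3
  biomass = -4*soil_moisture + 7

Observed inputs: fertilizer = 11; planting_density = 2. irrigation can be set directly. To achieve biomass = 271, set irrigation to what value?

Substituting into the leaf_area equation gives leaf_area = 9*irrigation - 1.
Substituting into the soil_moisture equation gives soil_moisture = 9*irrigation - 48.
Substituting into the biomass equation gives biomass = -36*irrigation + 199.
Solve -36*irrigation + 199 = 271: irrigation = (271 - 199) / -36 = -2.

irrigation = -2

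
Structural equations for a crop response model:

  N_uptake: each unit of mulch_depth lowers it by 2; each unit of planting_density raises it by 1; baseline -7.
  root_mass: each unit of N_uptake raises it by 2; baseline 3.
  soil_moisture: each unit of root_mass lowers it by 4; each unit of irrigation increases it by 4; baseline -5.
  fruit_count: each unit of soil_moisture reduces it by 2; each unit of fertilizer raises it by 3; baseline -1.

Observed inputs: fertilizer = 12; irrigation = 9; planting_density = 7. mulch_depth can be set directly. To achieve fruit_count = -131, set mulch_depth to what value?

mulch_depth = 4

Substituting into the N_uptake equation gives N_uptake = -2*mulch_depth.
root_mass becomes -4*mulch_depth + 3.
Substituting into the soil_moisture equation gives soil_moisture = 16*mulch_depth + 19.
This gives fruit_count = -32*mulch_depth - 3.
Solve -32*mulch_depth - 3 = -131: mulch_depth = (-131 + 3) / -32 = 4.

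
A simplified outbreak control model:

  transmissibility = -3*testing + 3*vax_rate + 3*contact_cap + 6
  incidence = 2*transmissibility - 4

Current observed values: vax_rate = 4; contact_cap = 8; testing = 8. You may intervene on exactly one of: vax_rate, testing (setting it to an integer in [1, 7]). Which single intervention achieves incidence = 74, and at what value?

set testing = 1

Intervening on vax_rate: incidence = 6*vax_rate + 8. Reaching 74 requires vax_rate = 11, outside [1, 7].
Intervening on testing: with other inputs at their observed values, incidence = -6*testing + 80. Solving for 74 gives testing = 1, within [1, 7].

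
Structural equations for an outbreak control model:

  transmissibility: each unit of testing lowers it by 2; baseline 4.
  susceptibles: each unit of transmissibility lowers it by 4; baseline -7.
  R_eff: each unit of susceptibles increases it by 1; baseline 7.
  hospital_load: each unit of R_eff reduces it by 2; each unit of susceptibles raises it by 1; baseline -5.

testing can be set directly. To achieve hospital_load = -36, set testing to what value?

testing = 5

Substituting into the susceptibles equation gives susceptibles = 8*testing - 23.
Substituting into the R_eff equation gives R_eff = 8*testing - 16.
hospital_load becomes -8*testing + 4.
Solve -8*testing + 4 = -36: testing = (-36 - 4) / -8 = 5.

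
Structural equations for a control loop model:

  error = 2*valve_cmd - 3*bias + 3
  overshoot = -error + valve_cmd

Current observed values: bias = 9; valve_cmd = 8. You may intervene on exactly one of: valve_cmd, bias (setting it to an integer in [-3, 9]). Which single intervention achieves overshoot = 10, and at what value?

set bias = 7

Intervening on valve_cmd: overshoot = -valve_cmd + 24. Reaching 10 requires valve_cmd = 14, outside [-3, 9].
Intervening on bias: with other inputs at their observed values, overshoot = 3*bias - 11. Solving for 10 gives bias = 7, within [-3, 9].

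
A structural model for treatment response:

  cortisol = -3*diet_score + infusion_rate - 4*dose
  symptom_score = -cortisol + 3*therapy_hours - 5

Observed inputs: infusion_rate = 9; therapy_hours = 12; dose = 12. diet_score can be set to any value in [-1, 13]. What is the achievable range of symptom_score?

Substituting into the cortisol equation gives cortisol = -3*diet_score - 39.
Substituting into the symptom_score equation gives symptom_score = 3*diet_score + 70.
Linear in diet_score, so extremes are at the endpoints: diet_score = -1 gives symptom_score = 67; diet_score = 13 gives symptom_score = 109.

67 to 109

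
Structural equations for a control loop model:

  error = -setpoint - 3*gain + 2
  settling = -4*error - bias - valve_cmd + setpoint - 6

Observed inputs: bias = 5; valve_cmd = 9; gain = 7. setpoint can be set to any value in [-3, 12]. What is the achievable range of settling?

Substituting into the error equation gives error = -setpoint - 19.
settling becomes 5*setpoint + 56.
Linear in setpoint, so extremes are at the endpoints: setpoint = -3 gives settling = 41; setpoint = 12 gives settling = 116.

41 to 116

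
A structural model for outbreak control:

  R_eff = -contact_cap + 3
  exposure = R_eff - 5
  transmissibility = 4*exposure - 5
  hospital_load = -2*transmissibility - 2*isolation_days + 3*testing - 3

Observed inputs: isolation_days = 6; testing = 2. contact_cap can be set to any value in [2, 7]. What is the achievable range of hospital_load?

Substituting into the exposure equation gives exposure = -contact_cap - 2.
Substituting into the transmissibility equation gives transmissibility = -4*contact_cap - 13.
This gives hospital_load = 8*contact_cap + 17.
Linear in contact_cap, so extremes are at the endpoints: contact_cap = 2 gives hospital_load = 33; contact_cap = 7 gives hospital_load = 73.

33 to 73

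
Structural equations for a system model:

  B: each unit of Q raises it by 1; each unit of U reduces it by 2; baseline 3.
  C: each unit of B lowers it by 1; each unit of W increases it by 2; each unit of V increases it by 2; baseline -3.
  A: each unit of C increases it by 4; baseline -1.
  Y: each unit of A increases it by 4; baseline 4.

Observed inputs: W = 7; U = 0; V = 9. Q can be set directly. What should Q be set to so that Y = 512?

Q = -6

Substituting into the B equation gives B = Q + 3.
C becomes -Q + 26.
Substituting into the A equation gives A = -4*Q + 103.
Substituting into the Y equation gives Y = -16*Q + 416.
Solve -16*Q + 416 = 512: Q = (512 - 416) / -16 = -6.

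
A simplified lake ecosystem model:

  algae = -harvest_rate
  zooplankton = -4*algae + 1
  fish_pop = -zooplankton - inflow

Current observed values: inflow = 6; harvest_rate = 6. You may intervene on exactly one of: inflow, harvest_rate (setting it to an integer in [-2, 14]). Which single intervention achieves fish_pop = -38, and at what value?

Intervening on inflow: with other inputs at their observed values, fish_pop = -inflow - 25. Solving for -38 gives inflow = 13, within [-2, 14].
Intervening on harvest_rate: fish_pop = -4*harvest_rate - 7. Reaching -38 requires harvest_rate = 31/4, not an integer.

set inflow = 13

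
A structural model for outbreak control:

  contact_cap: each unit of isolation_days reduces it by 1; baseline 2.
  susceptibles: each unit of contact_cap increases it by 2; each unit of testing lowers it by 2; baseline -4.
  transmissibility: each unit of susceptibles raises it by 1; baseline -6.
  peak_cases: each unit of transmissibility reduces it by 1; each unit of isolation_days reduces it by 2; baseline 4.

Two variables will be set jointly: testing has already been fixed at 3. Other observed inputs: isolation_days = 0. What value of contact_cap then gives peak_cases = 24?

With testing held at 3:
Intervening on contact_cap fixes its value directly, overriding its dependence on isolation_days.
Substituting into the susceptibles equation gives susceptibles = 2*contact_cap - 10.
So transmissibility = 2*contact_cap - 16.
Substituting into the peak_cases equation gives peak_cases = -2*contact_cap + 20.
Solve -2*contact_cap + 20 = 24: contact_cap = (24 - 20) / -2 = -2.

contact_cap = -2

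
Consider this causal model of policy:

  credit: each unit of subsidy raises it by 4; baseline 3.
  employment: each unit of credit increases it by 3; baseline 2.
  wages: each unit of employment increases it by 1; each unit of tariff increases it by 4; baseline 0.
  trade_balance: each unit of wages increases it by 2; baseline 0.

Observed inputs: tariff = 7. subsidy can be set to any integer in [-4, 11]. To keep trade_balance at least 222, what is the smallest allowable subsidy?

Substituting into the employment equation gives employment = 12*subsidy + 11.
wages becomes 12*subsidy + 39.
Substituting into the trade_balance equation gives trade_balance = 24*subsidy + 78.
Require 24*subsidy + 78 ≥ 222, so subsidy ≥ 6.
The smallest integer in [-4, 11] satisfying this is 6.

subsidy = 6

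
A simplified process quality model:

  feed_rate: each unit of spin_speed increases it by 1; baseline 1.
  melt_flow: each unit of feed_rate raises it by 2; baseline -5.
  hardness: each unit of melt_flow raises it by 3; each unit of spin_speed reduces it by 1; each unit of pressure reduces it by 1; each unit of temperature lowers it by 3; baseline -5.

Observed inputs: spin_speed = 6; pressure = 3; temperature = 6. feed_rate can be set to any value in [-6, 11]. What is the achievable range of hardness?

Intervening on feed_rate fixes its value directly, overriding its dependence on spin_speed.
Substituting into the hardness equation gives hardness = 6*feed_rate - 47.
Linear in feed_rate, so extremes are at the endpoints: feed_rate = -6 gives hardness = -83; feed_rate = 11 gives hardness = 19.

-83 to 19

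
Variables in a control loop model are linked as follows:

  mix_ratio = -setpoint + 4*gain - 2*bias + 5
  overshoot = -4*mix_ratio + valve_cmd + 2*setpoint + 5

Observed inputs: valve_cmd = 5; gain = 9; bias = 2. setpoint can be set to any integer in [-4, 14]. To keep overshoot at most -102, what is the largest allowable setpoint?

setpoint = 6

Substituting into the mix_ratio equation gives mix_ratio = -setpoint + 37.
So overshoot = 6*setpoint - 138.
Require 6*setpoint - 138 ≤ -102, so setpoint ≤ 6.
The largest integer in [-4, 14] satisfying this is 6.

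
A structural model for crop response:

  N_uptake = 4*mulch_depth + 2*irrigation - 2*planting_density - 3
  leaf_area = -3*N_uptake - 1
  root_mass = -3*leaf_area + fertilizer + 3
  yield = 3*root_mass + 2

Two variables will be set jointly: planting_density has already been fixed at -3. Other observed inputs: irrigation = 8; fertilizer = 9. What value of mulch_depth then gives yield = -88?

mulch_depth = -6

With planting_density held at -3:
Substituting into the N_uptake equation gives N_uptake = 4*mulch_depth + 19.
So leaf_area = -12*mulch_depth - 58.
root_mass becomes 36*mulch_depth + 186.
So yield = 108*mulch_depth + 560.
Solve 108*mulch_depth + 560 = -88: mulch_depth = (-88 - 560) / 108 = -6.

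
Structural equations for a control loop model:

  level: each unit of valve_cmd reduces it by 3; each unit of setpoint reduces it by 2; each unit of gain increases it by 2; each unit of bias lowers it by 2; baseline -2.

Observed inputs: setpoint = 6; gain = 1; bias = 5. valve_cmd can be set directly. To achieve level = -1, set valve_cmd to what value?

Substituting into the level equation gives level = -3*valve_cmd - 22.
Solve -3*valve_cmd - 22 = -1: valve_cmd = (-1 + 22) / -3 = -7.

valve_cmd = -7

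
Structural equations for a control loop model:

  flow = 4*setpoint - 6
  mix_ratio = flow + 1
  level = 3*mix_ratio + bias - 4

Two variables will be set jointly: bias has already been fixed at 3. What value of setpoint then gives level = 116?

setpoint = 11

With bias held at 3:
Substituting into the mix_ratio equation gives mix_ratio = 4*setpoint - 5.
Substituting into the level equation gives level = 12*setpoint - 16.
Solve 12*setpoint - 16 = 116: setpoint = (116 + 16) / 12 = 11.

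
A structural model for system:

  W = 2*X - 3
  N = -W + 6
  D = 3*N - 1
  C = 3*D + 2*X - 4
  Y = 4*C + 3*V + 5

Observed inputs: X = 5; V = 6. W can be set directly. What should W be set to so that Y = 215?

W = 1

Intervening on W fixes its value directly, overriding its dependence on X.
Substituting into the D equation gives D = -3*W + 17.
Substituting into the C equation gives C = -9*W + 57.
Substituting into the Y equation gives Y = -36*W + 251.
Solve -36*W + 251 = 215: W = (215 - 251) / -36 = 1.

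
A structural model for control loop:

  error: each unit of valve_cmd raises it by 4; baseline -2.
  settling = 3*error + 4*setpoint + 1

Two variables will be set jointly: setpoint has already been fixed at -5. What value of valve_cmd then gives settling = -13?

With setpoint held at -5:
Substituting into the settling equation gives settling = 12*valve_cmd - 25.
Solve 12*valve_cmd - 25 = -13: valve_cmd = (-13 + 25) / 12 = 1.

valve_cmd = 1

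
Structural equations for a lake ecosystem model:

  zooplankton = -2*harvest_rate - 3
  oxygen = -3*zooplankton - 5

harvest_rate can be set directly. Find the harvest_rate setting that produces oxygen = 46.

Substituting into the oxygen equation gives oxygen = 6*harvest_rate + 4.
Solve 6*harvest_rate + 4 = 46: harvest_rate = (46 - 4) / 6 = 7.

harvest_rate = 7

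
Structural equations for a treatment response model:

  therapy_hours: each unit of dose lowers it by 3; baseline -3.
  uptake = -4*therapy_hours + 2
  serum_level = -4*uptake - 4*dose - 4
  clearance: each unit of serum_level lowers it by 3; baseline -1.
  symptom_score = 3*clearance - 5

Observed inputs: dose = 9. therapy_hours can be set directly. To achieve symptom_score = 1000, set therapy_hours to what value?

therapy_hours = -4

Intervening on therapy_hours fixes its value directly, overriding its dependence on dose.
Substituting into the serum_level equation gives serum_level = 16*therapy_hours - 48.
clearance becomes -48*therapy_hours + 143.
So symptom_score = -144*therapy_hours + 424.
Solve -144*therapy_hours + 424 = 1000: therapy_hours = (1000 - 424) / -144 = -4.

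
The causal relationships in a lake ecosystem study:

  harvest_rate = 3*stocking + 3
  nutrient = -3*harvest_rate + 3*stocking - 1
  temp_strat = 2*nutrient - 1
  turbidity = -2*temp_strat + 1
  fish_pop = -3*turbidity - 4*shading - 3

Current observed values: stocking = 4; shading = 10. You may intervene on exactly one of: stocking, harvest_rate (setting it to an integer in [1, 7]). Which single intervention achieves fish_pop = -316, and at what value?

set stocking = 2

Intervening on stocking: with other inputs at their observed values, fish_pop = -72*stocking - 172. Solving for -316 gives stocking = 2, within [1, 7].
Intervening on harvest_rate: fish_pop = -36*harvest_rate + 80. Reaching -316 requires harvest_rate = 11, outside [1, 7].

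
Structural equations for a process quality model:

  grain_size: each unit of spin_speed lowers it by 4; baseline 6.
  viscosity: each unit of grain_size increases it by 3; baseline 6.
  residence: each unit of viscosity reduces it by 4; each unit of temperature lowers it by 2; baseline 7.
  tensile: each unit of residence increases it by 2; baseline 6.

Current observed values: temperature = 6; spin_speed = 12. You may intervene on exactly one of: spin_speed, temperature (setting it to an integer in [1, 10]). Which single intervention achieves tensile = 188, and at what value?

Intervening on spin_speed: with other inputs at their observed values, tensile = 96*spin_speed - 196. Solving for 188 gives spin_speed = 4, within [1, 10].
Intervening on temperature: tensile = -4*temperature + 980. Reaching 188 requires temperature = 198, outside [1, 10].

set spin_speed = 4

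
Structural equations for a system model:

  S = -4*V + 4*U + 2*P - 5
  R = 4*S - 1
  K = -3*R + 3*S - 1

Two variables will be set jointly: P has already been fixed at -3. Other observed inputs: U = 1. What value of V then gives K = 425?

With P held at -3:
Substituting into the S equation gives S = -4*V - 7.
Substituting into the R equation gives R = -16*V - 29.
Substituting into the K equation gives K = 36*V + 65.
Solve 36*V + 65 = 425: V = (425 - 65) / 36 = 10.

V = 10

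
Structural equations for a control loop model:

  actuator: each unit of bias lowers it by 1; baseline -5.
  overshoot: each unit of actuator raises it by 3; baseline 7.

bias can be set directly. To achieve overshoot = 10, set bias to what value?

Substituting into the overshoot equation gives overshoot = -3*bias - 8.
Solve -3*bias - 8 = 10: bias = (10 + 8) / -3 = -6.

bias = -6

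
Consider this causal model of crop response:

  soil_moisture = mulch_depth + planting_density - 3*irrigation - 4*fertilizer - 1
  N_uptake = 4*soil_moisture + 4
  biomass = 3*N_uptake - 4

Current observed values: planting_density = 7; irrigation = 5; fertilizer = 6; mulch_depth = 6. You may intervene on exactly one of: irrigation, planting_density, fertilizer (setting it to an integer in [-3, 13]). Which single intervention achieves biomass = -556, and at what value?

set fertilizer = 11

Intervening on irrigation: biomass = -36*irrigation - 136. Reaching -556 requires irrigation = 35/3, not an integer.
Intervening on planting_density: biomass = 12*planting_density - 400. Reaching -556 requires planting_density = -13, outside [-3, 13].
Intervening on fertilizer: with other inputs at their observed values, biomass = -48*fertilizer - 28. Solving for -556 gives fertilizer = 11, within [-3, 13].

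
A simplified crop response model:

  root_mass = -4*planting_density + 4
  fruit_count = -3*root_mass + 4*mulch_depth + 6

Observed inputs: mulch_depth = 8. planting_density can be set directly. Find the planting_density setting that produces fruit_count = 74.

planting_density = 4

Substituting into the fruit_count equation gives fruit_count = 12*planting_density + 26.
Solve 12*planting_density + 26 = 74: planting_density = (74 - 26) / 12 = 4.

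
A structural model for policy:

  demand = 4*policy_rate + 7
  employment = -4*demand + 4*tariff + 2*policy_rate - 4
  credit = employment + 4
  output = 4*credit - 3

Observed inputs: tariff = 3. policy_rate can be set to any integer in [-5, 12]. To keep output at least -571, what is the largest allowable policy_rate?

Substituting into the employment equation gives employment = -14*policy_rate - 20.
credit becomes -14*policy_rate - 16.
Substituting into the output equation gives output = -56*policy_rate - 67.
Require -56*policy_rate - 67 ≥ -571, so policy_rate ≤ 9.
The largest integer in [-5, 12] satisfying this is 9.

policy_rate = 9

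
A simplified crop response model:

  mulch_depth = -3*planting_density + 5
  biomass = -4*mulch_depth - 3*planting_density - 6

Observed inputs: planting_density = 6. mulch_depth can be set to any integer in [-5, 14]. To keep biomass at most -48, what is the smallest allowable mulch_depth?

Intervening on mulch_depth fixes its value directly, overriding its dependence on planting_density.
Substituting into the biomass equation gives biomass = -4*mulch_depth - 24.
Require -4*mulch_depth - 24 ≤ -48, so mulch_depth ≥ 6.
The smallest integer in [-5, 14] satisfying this is 6.

mulch_depth = 6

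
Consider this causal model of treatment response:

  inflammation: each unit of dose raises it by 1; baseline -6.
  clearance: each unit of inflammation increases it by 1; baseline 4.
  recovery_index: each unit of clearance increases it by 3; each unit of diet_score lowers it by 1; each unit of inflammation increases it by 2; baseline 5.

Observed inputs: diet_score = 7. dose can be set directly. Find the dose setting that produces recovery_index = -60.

dose = -8

Substituting into the clearance equation gives clearance = dose - 2.
Substituting into the recovery_index equation gives recovery_index = 5*dose - 20.
Solve 5*dose - 20 = -60: dose = (-60 + 20) / 5 = -8.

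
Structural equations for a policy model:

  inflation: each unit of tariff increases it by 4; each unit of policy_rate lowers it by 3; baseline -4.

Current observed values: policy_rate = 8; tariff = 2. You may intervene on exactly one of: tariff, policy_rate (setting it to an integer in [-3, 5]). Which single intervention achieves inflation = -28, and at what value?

Intervening on tariff: with other inputs at their observed values, inflation = 4*tariff - 28. Solving for -28 gives tariff = 0, within [-3, 5].
Intervening on policy_rate: inflation = -3*policy_rate + 4. Reaching -28 requires policy_rate = 32/3, not an integer.

set tariff = 0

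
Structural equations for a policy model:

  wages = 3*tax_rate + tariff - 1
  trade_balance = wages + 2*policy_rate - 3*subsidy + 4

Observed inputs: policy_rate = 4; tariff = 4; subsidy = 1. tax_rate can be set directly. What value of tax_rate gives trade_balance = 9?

Substituting into the wages equation gives wages = 3*tax_rate + 3.
trade_balance becomes 3*tax_rate + 12.
Solve 3*tax_rate + 12 = 9: tax_rate = (9 - 12) / 3 = -1.

tax_rate = -1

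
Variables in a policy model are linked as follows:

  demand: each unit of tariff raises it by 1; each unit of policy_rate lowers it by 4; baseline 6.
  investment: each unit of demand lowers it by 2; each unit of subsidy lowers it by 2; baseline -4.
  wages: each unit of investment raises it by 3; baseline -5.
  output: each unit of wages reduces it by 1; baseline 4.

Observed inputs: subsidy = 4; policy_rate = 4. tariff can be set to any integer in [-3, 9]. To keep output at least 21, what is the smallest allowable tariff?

tariff = 6

Substituting into the demand equation gives demand = tariff - 10.
So investment = -2*tariff + 8.
So wages = -6*tariff + 19.
This gives output = 6*tariff - 15.
Require 6*tariff - 15 ≥ 21, so tariff ≥ 6.
The smallest integer in [-3, 9] satisfying this is 6.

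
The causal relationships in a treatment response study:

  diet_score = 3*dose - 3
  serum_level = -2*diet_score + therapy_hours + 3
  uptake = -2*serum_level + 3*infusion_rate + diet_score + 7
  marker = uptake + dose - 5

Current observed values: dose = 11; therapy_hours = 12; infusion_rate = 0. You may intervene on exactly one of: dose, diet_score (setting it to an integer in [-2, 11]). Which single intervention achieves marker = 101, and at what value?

set dose = 9

Intervening on dose: with other inputs at their observed values, marker = 16*dose - 43. Solving for 101 gives dose = 9, within [-2, 11].
Intervening on diet_score: marker = 5*diet_score - 17. Reaching 101 requires diet_score = 118/5, not an integer.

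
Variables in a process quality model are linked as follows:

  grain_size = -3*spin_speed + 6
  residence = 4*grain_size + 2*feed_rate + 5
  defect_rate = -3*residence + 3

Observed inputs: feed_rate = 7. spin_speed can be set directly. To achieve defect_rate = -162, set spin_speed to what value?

Substituting into the residence equation gives residence = -12*spin_speed + 43.
defect_rate becomes 36*spin_speed - 126.
Solve 36*spin_speed - 126 = -162: spin_speed = (-162 + 126) / 36 = -1.

spin_speed = -1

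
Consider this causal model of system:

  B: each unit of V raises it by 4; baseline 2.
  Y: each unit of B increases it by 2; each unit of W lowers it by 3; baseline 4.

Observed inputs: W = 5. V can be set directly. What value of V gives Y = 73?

V = 10

Substituting into the Y equation gives Y = 8*V - 7.
Solve 8*V - 7 = 73: V = (73 + 7) / 8 = 10.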